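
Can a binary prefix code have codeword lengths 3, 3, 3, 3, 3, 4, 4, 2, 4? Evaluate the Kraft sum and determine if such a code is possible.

1.0625; no

With common denominator 2^4 = 16: Σ 2^(−ℓᵢ) = 2/16 + 2/16 + 2/16 + 2/16 + 2/16 + 1/16 + 1/16 + 4/16 + 1/16 = 17/16 = 1.0625.
Kraft's inequality requires Σ ≤ 1; here Σ = 1.0625 > 1, so no such prefix code exists.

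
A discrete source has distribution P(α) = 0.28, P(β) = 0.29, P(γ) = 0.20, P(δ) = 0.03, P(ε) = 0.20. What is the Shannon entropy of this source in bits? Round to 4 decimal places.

2.1127 bits

H = −Σ pᵢ log₂ pᵢ.
−0.28·log₂(0.28) = 0.5142
−0.29·log₂(0.29) = 0.5179
−0.20·log₂(0.20) = 0.4644
−0.03·log₂(0.03) = 0.1518
−0.20·log₂(0.20) = 0.4644
Sum ≈ 2.1127 → 2.1127 bits.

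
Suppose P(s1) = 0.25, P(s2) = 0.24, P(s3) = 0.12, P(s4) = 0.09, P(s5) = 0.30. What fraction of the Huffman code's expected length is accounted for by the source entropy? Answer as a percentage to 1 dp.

99.3%

Entropy H = −Σ p log₂ p ≈ 2.1949 bits.
Huffman merges: 9/100+3/25→21/100; 21/100+6/25→9/20; 1/4+3/10→11/20; 9/20+11/20→1. L = 221/100 ≈ 2.2100.
Efficiency = H/L = 2.1949/2.2100 = 99.3%.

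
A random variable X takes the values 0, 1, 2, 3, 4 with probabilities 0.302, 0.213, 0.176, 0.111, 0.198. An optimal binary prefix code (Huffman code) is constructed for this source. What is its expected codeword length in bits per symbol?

Repeatedly combine the two least-probable nodes; the expected code length is the sum of the merged weights.
merge 111/1000 + 22/125 → 287/1000
merge 99/500 + 213/1000 → 411/1000
merge 287/1000 + 151/500 → 589/1000
merge 411/1000 + 589/1000 → 1
L = 287/1000 + 411/1000 + 589/1000 + 1 = 2287/1000 = 2.287 bits/symbol.

2.287 bits/symbol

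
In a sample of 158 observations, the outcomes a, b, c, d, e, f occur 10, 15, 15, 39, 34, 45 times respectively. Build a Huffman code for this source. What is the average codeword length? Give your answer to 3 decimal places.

2.411 bits/symbol

Probabilities are the counts divided by 158.
Repeatedly combine the two least-probable nodes; the expected code length is the sum of the merged weights.
merge 5/79 + 15/158 → 25/158
merge 15/158 + 25/158 → 20/79
merge 17/79 + 39/158 → 73/158
merge 20/79 + 45/158 → 85/158
merge 73/158 + 85/158 → 1
L = 25/158 + 20/79 + 73/158 + 85/158 + 1 = 381/158 ≈ 2.411 bits/symbol.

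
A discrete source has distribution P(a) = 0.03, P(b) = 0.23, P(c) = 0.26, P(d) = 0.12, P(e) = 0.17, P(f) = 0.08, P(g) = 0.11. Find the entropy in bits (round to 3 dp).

2.588 bits

H = −Σ pᵢ log₂ pᵢ.
−0.03·log₂(0.03) = 0.1518
−0.23·log₂(0.23) = 0.4877
−0.26·log₂(0.26) = 0.5053
−0.12·log₂(0.12) = 0.3671
−0.17·log₂(0.17) = 0.4346
−0.08·log₂(0.08) = 0.2915
−0.11·log₂(0.11) = 0.3503
Sum ≈ 2.5882 → 2.588 bits.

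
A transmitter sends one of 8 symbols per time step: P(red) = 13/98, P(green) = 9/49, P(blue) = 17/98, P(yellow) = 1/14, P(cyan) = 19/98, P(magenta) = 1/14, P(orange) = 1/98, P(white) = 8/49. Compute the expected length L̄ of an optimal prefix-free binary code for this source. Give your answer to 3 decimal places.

Repeatedly combine the two least-probable nodes; the expected code length is the sum of the merged weights.
merge 1/98 + 1/14 → 4/49
merge 1/14 + 4/49 → 15/98
merge 13/98 + 15/98 → 2/7
merge 8/49 + 17/98 → 33/98
merge 9/49 + 19/98 → 37/98
merge 2/7 + 33/98 → 61/98
merge 37/98 + 61/98 → 1
L = 4/49 + 15/98 + 2/7 + 33/98 + 37/98 + 61/98 + 1 = 20/7 ≈ 2.857 bits/symbol.

2.857 bits/symbol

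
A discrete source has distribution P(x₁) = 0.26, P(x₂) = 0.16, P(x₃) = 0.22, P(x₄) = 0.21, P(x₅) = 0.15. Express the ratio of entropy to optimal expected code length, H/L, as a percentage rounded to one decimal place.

99.2%

Entropy H = −Σ p log₂ p ≈ 2.2922 bits.
Huffman merges: 3/20+4/25→31/100; 21/100+11/50→43/100; 13/50+31/100→57/100; 43/100+57/100→1. L = 231/100 ≈ 2.3100.
Efficiency = H/L = 2.2922/2.3100 = 99.2%.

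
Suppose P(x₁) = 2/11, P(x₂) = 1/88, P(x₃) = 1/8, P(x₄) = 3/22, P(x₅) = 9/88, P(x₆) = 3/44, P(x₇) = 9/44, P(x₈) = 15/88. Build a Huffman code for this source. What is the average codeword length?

2.875 bits/symbol

Repeatedly combine the two least-probable nodes; the expected code length is the sum of the merged weights.
merge 1/88 + 3/44 → 7/88
merge 7/88 + 9/88 → 2/11
merge 1/8 + 3/22 → 23/88
merge 15/88 + 2/11 → 31/88
merge 2/11 + 9/44 → 17/44
merge 23/88 + 31/88 → 27/44
merge 17/44 + 27/44 → 1
L = 7/88 + 2/11 + 23/88 + 31/88 + 17/44 + 27/44 + 1 = 23/8 = 2.875 bits/symbol.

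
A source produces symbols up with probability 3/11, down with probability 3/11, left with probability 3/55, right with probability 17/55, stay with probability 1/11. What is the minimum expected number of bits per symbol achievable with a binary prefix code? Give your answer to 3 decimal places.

Repeatedly combine the two least-probable nodes; the expected code length is the sum of the merged weights.
merge 3/55 + 1/11 → 8/55
merge 8/55 + 3/11 → 23/55
merge 3/11 + 17/55 → 32/55
merge 23/55 + 32/55 → 1
L = 8/55 + 23/55 + 32/55 + 1 = 118/55 ≈ 2.145 bits/symbol.

2.145 bits/symbol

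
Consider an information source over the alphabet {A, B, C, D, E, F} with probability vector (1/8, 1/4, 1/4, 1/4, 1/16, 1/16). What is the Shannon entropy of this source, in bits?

2.375 bits

Each probability is a power of 1/2, so log₂(1/p) is an integer.
H = Σ p·log₂(1/p) = 1/8·3 + 1/4·2 + 1/4·2 + 1/4·2 + 1/16·4 + 1/16·4 = 2.375 bits.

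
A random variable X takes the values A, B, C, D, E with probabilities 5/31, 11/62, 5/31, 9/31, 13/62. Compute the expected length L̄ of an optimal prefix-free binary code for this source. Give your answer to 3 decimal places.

2.323 bits/symbol

Repeatedly combine the two least-probable nodes; the expected code length is the sum of the merged weights.
merge 5/31 + 5/31 → 10/31
merge 11/62 + 13/62 → 12/31
merge 9/31 + 10/31 → 19/31
merge 12/31 + 19/31 → 1
L = 10/31 + 12/31 + 19/31 + 1 = 72/31 ≈ 2.323 bits/symbol.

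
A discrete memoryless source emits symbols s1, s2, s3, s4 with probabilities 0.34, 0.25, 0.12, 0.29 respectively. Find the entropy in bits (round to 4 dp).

1.9141 bits

H = −Σ pᵢ log₂ pᵢ.
−0.34·log₂(0.34) = 0.5292
−0.25·log₂(0.25) = 0.5000
−0.12·log₂(0.12) = 0.3671
−0.29·log₂(0.29) = 0.5179
Sum ≈ 1.9141 → 1.9141 bits.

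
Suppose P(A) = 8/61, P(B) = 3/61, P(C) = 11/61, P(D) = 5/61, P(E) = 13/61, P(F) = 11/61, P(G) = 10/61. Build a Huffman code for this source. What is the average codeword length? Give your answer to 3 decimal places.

2.738 bits/symbol

Repeatedly combine the two least-probable nodes; the expected code length is the sum of the merged weights.
merge 3/61 + 5/61 → 8/61
merge 8/61 + 8/61 → 16/61
merge 10/61 + 11/61 → 21/61
merge 11/61 + 13/61 → 24/61
merge 16/61 + 21/61 → 37/61
merge 24/61 + 37/61 → 1
L = 8/61 + 16/61 + 21/61 + 24/61 + 37/61 + 1 = 167/61 ≈ 2.738 bits/symbol.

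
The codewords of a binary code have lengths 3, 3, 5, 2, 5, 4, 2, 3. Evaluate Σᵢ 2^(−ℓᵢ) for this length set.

1

With common denominator 2^5 = 32: Σ 2^(−ℓᵢ) = 4/32 + 4/32 + 1/32 + 8/32 + 1/32 + 2/32 + 8/32 + 4/32 = 32/32 = 1.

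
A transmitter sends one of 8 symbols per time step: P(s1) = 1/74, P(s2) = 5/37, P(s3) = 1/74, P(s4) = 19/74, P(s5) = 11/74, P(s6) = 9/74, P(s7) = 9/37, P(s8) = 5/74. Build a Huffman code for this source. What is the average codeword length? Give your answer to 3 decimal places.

2.622 bits/symbol

Repeatedly combine the two least-probable nodes; the expected code length is the sum of the merged weights.
merge 1/74 + 1/74 → 1/37
merge 1/37 + 5/74 → 7/74
merge 7/74 + 9/74 → 8/37
merge 5/37 + 11/74 → 21/74
merge 8/37 + 9/37 → 17/37
merge 19/74 + 21/74 → 20/37
merge 17/37 + 20/37 → 1
L = 1/37 + 7/74 + 8/37 + 21/74 + 17/37 + 20/37 + 1 = 97/37 ≈ 2.622 bits/symbol.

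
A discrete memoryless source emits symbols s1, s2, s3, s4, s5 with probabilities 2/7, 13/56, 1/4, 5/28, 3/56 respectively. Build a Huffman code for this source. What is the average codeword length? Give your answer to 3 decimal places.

2.232 bits/symbol

Repeatedly combine the two least-probable nodes; the expected code length is the sum of the merged weights.
merge 3/56 + 5/28 → 13/56
merge 13/56 + 13/56 → 13/28
merge 1/4 + 2/7 → 15/28
merge 13/28 + 15/28 → 1
L = 13/56 + 13/28 + 15/28 + 1 = 125/56 ≈ 2.232 bits/symbol.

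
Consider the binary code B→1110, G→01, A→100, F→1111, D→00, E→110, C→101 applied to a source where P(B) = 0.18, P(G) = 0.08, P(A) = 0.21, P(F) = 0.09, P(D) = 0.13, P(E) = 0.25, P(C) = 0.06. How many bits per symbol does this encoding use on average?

L̄ = Σ pᵢ·ℓᵢ = 0.18·4 + 0.08·2 + 0.21·3 + 0.09·4 + 0.13·2 + 0.25·3 + 0.06·3 = 3.06 bits/symbol.

3.06 bits/symbol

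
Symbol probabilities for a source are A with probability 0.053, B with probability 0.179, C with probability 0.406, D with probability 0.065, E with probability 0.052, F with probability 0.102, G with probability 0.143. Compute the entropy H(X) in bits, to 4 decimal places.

H = −Σ pᵢ log₂ pᵢ.
−0.053·log₂(0.053) = 0.2246
−0.179·log₂(0.179) = 0.4443
−0.406·log₂(0.406) = 0.5280
−0.065·log₂(0.065) = 0.2563
−0.052·log₂(0.052) = 0.2218
−0.102·log₂(0.102) = 0.3359
−0.143·log₂(0.143) = 0.4012
Sum ≈ 2.4121 → 2.4121 bits.

2.4121 bits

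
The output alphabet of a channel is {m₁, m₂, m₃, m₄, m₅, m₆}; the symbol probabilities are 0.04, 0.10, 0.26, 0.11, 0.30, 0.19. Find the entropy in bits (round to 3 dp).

2.350 bits

H = −Σ pᵢ log₂ pᵢ.
−0.04·log₂(0.04) = 0.1858
−0.10·log₂(0.10) = 0.3322
−0.26·log₂(0.26) = 0.5053
−0.11·log₂(0.11) = 0.3503
−0.30·log₂(0.30) = 0.5211
−0.19·log₂(0.19) = 0.4552
Sum ≈ 2.3498 → 2.350 bits.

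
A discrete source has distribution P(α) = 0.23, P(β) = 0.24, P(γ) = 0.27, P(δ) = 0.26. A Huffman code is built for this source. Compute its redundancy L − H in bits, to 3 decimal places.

0.003 bits

Entropy H = −Σ p log₂ p ≈ 1.9971 bits.
Huffman merges: 23/100+6/25→47/100; 13/50+27/100→53/100; 47/100+53/100→1. L = 2 ≈ 2.0000.
L − H = 2.0000 − 1.9971 = 0.003 bits.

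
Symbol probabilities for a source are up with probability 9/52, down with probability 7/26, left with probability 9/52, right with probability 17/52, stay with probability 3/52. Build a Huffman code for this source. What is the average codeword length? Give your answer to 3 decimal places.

Repeatedly combine the two least-probable nodes; the expected code length is the sum of the merged weights.
merge 3/52 + 9/52 → 3/13
merge 9/52 + 3/13 → 21/52
merge 7/26 + 17/52 → 31/52
merge 21/52 + 31/52 → 1
L = 3/13 + 21/52 + 31/52 + 1 = 29/13 ≈ 2.231 bits/symbol.

2.231 bits/symbol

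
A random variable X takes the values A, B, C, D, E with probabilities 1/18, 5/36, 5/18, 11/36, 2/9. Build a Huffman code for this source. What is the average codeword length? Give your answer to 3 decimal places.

2.194 bits/symbol

Repeatedly combine the two least-probable nodes; the expected code length is the sum of the merged weights.
merge 1/18 + 5/36 → 7/36
merge 7/36 + 2/9 → 5/12
merge 5/18 + 11/36 → 7/12
merge 5/12 + 7/12 → 1
L = 7/36 + 5/12 + 7/12 + 1 = 79/36 ≈ 2.194 bits/symbol.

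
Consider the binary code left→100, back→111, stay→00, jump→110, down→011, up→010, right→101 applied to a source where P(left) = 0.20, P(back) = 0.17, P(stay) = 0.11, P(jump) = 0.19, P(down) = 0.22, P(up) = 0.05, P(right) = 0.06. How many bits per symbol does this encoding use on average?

2.89 bits/symbol

L̄ = Σ pᵢ·ℓᵢ = 0.20·3 + 0.17·3 + 0.11·2 + 0.19·3 + 0.22·3 + 0.05·3 + 0.06·3 = 2.89 bits/symbol.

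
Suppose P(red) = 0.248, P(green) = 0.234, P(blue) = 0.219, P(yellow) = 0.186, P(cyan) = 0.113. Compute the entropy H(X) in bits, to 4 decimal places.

H = −Σ pᵢ log₂ pᵢ.
−0.248·log₂(0.248) = 0.4989
−0.234·log₂(0.234) = 0.4903
−0.219·log₂(0.219) = 0.4798
−0.186·log₂(0.186) = 0.4514
−0.113·log₂(0.113) = 0.3555
Sum ≈ 2.2758 → 2.2758 bits.

2.2758 bits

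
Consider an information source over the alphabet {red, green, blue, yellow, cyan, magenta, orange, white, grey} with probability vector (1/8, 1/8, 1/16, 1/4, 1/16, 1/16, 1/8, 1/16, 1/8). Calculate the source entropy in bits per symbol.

3 bits

Each probability is a power of 1/2, so log₂(1/p) is an integer.
H = Σ p·log₂(1/p) = 1/8·3 + 1/8·3 + 1/16·4 + 1/4·2 + 1/16·4 + 1/16·4 + 1/8·3 + 1/16·4 + 1/8·3 = 3 bits.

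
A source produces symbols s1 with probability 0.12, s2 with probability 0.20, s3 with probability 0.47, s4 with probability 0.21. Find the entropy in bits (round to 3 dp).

H = −Σ pᵢ log₂ pᵢ.
−0.12·log₂(0.12) = 0.3671
−0.20·log₂(0.20) = 0.4644
−0.47·log₂(0.47) = 0.5120
−0.21·log₂(0.21) = 0.4728
Sum ≈ 1.8162 → 1.816 bits.

1.816 bits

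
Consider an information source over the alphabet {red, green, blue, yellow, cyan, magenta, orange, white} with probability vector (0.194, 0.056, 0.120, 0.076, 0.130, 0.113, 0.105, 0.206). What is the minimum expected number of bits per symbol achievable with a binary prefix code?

2.926 bits/symbol

Repeatedly combine the two least-probable nodes; the expected code length is the sum of the merged weights.
merge 7/125 + 19/250 → 33/250
merge 21/200 + 113/1000 → 109/500
merge 3/25 + 13/100 → 1/4
merge 33/250 + 97/500 → 163/500
merge 103/500 + 109/500 → 53/125
merge 1/4 + 163/500 → 72/125
merge 53/125 + 72/125 → 1
L = 33/250 + 109/500 + 1/4 + 163/500 + 53/125 + 72/125 + 1 = 1463/500 = 2.926 bits/symbol.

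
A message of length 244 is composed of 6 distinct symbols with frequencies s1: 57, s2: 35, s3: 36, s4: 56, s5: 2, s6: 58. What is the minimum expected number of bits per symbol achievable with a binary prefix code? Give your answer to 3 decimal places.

2.451 bits/symbol

Probabilities are the counts divided by 244.
Repeatedly combine the two least-probable nodes; the expected code length is the sum of the merged weights.
merge 1/122 + 35/244 → 37/244
merge 9/61 + 37/244 → 73/244
merge 14/61 + 57/244 → 113/244
merge 29/122 + 73/244 → 131/244
merge 113/244 + 131/244 → 1
L = 37/244 + 73/244 + 113/244 + 131/244 + 1 = 299/122 ≈ 2.451 bits/symbol.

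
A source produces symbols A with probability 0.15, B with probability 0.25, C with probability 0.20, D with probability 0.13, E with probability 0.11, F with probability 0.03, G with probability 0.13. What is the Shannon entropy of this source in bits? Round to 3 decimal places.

H = −Σ pᵢ log₂ pᵢ.
−0.15·log₂(0.15) = 0.4105
−0.25·log₂(0.25) = 0.5000
−0.20·log₂(0.20) = 0.4644
−0.13·log₂(0.13) = 0.3826
−0.11·log₂(0.11) = 0.3503
−0.03·log₂(0.03) = 0.1518
−0.13·log₂(0.13) = 0.3826
Sum ≈ 2.6423 → 2.642 bits.

2.642 bits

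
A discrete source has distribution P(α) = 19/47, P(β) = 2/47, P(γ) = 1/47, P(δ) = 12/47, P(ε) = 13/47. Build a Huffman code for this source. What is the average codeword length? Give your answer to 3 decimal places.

Repeatedly combine the two least-probable nodes; the expected code length is the sum of the merged weights.
merge 1/47 + 2/47 → 3/47
merge 3/47 + 12/47 → 15/47
merge 13/47 + 15/47 → 28/47
merge 19/47 + 28/47 → 1
L = 3/47 + 15/47 + 28/47 + 1 = 93/47 ≈ 1.979 bits/symbol.

1.979 bits/symbol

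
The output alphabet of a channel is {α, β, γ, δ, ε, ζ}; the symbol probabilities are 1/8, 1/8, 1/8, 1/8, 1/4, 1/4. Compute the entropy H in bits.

2.5 bits

Each probability is a power of 1/2, so log₂(1/p) is an integer.
H = Σ p·log₂(1/p) = 1/8·3 + 1/8·3 + 1/8·3 + 1/8·3 + 1/4·2 + 1/4·2 = 2.5 bits.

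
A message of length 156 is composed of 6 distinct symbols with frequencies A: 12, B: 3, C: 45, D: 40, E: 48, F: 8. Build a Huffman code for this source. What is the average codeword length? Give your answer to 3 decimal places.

Probabilities are the counts divided by 156.
Repeatedly combine the two least-probable nodes; the expected code length is the sum of the merged weights.
merge 1/52 + 2/39 → 11/156
merge 11/156 + 1/13 → 23/156
merge 23/156 + 10/39 → 21/52
merge 15/52 + 4/13 → 31/52
merge 21/52 + 31/52 → 1
L = 11/156 + 23/156 + 21/52 + 31/52 + 1 = 173/78 ≈ 2.218 bits/symbol.

2.218 bits/symbol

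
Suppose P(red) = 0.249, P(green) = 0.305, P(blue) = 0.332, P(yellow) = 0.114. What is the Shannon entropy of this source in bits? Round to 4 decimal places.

1.9072 bits

H = −Σ pᵢ log₂ pᵢ.
−0.249·log₂(0.249) = 0.4994
−0.305·log₂(0.305) = 0.5225
−0.332·log₂(0.332) = 0.5281
−0.114·log₂(0.114) = 0.3571
Sum ≈ 1.9072 → 1.9072 bits.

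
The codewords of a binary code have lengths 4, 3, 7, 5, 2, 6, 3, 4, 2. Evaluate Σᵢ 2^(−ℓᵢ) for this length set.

0.9296875

With common denominator 2^7 = 128: Σ 2^(−ℓᵢ) = 8/128 + 16/128 + 1/128 + 4/128 + 32/128 + 2/128 + 16/128 + 8/128 + 32/128 = 119/128 = 0.9296875.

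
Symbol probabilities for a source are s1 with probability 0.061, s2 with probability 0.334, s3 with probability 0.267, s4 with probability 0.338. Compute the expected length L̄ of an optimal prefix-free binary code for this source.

Repeatedly combine the two least-probable nodes; the expected code length is the sum of the merged weights.
merge 61/1000 + 267/1000 → 41/125
merge 41/125 + 167/500 → 331/500
merge 169/500 + 331/500 → 1
L = 41/125 + 331/500 + 1 = 199/100 = 1.99 bits/symbol.

1.99 bits/symbol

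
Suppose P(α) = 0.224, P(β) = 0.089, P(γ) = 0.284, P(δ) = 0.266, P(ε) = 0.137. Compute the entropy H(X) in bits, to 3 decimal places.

2.211 bits

H = −Σ pᵢ log₂ pᵢ.
−0.224·log₂(0.224) = 0.4835
−0.089·log₂(0.089) = 0.3106
−0.284·log₂(0.284) = 0.5158
−0.266·log₂(0.266) = 0.5082
−0.137·log₂(0.137) = 0.3929
Sum ≈ 2.2109 → 2.211 bits.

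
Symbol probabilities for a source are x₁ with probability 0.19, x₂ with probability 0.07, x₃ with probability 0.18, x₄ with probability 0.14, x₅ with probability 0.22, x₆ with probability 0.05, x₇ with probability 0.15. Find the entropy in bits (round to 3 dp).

H = −Σ pᵢ log₂ pᵢ.
−0.19·log₂(0.19) = 0.4552
−0.07·log₂(0.07) = 0.2686
−0.18·log₂(0.18) = 0.4453
−0.14·log₂(0.14) = 0.3971
−0.22·log₂(0.22) = 0.4806
−0.05·log₂(0.05) = 0.2161
−0.15·log₂(0.15) = 0.4105
Sum ≈ 2.6734 → 2.673 bits.

2.673 bits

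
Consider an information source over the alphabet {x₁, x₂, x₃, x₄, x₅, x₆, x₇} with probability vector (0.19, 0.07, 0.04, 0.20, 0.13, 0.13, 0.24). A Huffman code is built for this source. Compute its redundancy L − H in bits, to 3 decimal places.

0.037 bits

Entropy H = −Σ p log₂ p ≈ 2.6333 bits.
Huffman merges: 1/25+7/100→11/100; 11/100+13/100→6/25; 13/100+19/100→8/25; 1/5+6/25→11/25; 6/25+8/25→14/25; 11/25+14/25→1. L = 267/100 ≈ 2.6700.
L − H = 2.6700 − 2.6333 = 0.037 bits.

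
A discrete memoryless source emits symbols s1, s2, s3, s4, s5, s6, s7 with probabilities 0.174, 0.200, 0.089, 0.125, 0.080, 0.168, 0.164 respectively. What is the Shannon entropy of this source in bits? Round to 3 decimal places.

H = −Σ pᵢ log₂ pᵢ.
−0.174·log₂(0.174) = 0.4390
−0.200·log₂(0.200) = 0.4644
−0.089·log₂(0.089) = 0.3106
−0.125·log₂(0.125) = 0.3750
−0.080·log₂(0.080) = 0.2915
−0.168·log₂(0.168) = 0.4323
−0.164·log₂(0.164) = 0.4278
Sum ≈ 2.7406 → 2.741 bits.

2.741 bits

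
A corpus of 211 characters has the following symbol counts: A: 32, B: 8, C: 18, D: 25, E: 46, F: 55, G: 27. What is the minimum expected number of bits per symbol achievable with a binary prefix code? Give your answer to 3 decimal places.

2.645 bits/symbol

Probabilities are the counts divided by 211.
Repeatedly combine the two least-probable nodes; the expected code length is the sum of the merged weights.
merge 8/211 + 18/211 → 26/211
merge 25/211 + 26/211 → 51/211
merge 27/211 + 32/211 → 59/211
merge 46/211 + 51/211 → 97/211
merge 55/211 + 59/211 → 114/211
merge 97/211 + 114/211 → 1
L = 26/211 + 51/211 + 59/211 + 97/211 + 114/211 + 1 = 558/211 ≈ 2.645 bits/symbol.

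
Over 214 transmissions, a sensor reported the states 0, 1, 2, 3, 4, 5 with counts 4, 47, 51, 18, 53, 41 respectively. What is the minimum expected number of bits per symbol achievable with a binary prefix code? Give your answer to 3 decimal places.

2.397 bits/symbol

Probabilities are the counts divided by 214.
Repeatedly combine the two least-probable nodes; the expected code length is the sum of the merged weights.
merge 2/107 + 9/107 → 11/107
merge 11/107 + 41/214 → 63/214
merge 47/214 + 51/214 → 49/107
merge 53/214 + 63/214 → 58/107
merge 49/107 + 58/107 → 1
L = 11/107 + 63/214 + 49/107 + 58/107 + 1 = 513/214 ≈ 2.397 bits/symbol.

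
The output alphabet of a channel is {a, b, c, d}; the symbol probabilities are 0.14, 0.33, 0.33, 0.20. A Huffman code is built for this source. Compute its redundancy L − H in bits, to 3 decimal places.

0.083 bits

Entropy H = −Σ p log₂ p ≈ 1.9171 bits.
Huffman merges: 7/50+1/5→17/50; 33/100+33/100→33/50; 17/50+33/50→1. L = 2 ≈ 2.0000.
L − H = 2.0000 − 1.9171 = 0.083 bits.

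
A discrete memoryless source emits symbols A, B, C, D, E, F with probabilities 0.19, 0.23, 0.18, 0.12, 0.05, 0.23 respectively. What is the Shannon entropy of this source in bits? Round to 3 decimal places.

2.459 bits

H = −Σ pᵢ log₂ pᵢ.
−0.19·log₂(0.19) = 0.4552
−0.23·log₂(0.23) = 0.4877
−0.18·log₂(0.18) = 0.4453
−0.12·log₂(0.12) = 0.3671
−0.05·log₂(0.05) = 0.2161
−0.23·log₂(0.23) = 0.4877
Sum ≈ 2.4590 → 2.459 bits.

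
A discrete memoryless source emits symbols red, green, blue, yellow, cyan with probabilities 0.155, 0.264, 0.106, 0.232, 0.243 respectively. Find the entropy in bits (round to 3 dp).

H = −Σ pᵢ log₂ pᵢ.
−0.155·log₂(0.155) = 0.4169
−0.264·log₂(0.264) = 0.5072
−0.106·log₂(0.106) = 0.3432
−0.232·log₂(0.232) = 0.4890
−0.243·log₂(0.243) = 0.4960
Sum ≈ 2.2523 → 2.252 bits.

2.252 bits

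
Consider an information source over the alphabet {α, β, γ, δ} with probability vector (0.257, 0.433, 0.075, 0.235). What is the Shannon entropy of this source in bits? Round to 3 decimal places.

1.798 bits

H = −Σ pᵢ log₂ pᵢ.
−0.257·log₂(0.257) = 0.5038
−0.433·log₂(0.433) = 0.5229
−0.075·log₂(0.075) = 0.2803
−0.235·log₂(0.235) = 0.4910
Sum ≈ 1.7979 → 1.798 bits.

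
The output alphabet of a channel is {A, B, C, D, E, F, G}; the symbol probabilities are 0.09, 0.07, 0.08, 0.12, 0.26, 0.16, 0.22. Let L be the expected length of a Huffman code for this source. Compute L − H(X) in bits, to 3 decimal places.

0.021 bits

Entropy H = −Σ p log₂ p ≈ 2.6487 bits.
Huffman merges: 7/100+2/25→3/20; 9/100+3/25→21/100; 3/20+4/25→31/100; 21/100+11/50→43/100; 13/50+31/100→57/100; 43/100+57/100→1. L = 267/100 ≈ 2.6700.
L − H = 2.6700 − 2.6487 = 0.021 bits.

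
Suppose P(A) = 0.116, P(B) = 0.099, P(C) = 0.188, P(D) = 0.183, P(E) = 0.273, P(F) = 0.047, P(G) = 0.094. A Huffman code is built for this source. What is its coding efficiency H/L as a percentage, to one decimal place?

98.2%

Entropy H = −Σ p log₂ p ≈ 2.6318 bits.
Huffman merges: 47/1000+47/500→141/1000; 99/1000+29/250→43/200; 141/1000+183/1000→81/250; 47/250+43/200→403/1000; 273/1000+81/250→597/1000; 403/1000+597/1000→1. L = 67/25 ≈ 2.6800.
Efficiency = H/L = 2.6318/2.6800 = 98.2%.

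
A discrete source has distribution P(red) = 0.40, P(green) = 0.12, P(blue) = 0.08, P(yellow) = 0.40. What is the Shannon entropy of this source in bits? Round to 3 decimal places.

1.716 bits

H = −Σ pᵢ log₂ pᵢ.
−0.40·log₂(0.40) = 0.5288
−0.12·log₂(0.12) = 0.3671
−0.08·log₂(0.08) = 0.2915
−0.40·log₂(0.40) = 0.5288
Sum ≈ 1.7161 → 1.716 bits.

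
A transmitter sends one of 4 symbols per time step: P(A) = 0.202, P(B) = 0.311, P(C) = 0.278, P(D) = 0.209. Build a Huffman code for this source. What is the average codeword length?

2 bits/symbol

Repeatedly combine the two least-probable nodes; the expected code length is the sum of the merged weights.
merge 101/500 + 209/1000 → 411/1000
merge 139/500 + 311/1000 → 589/1000
merge 411/1000 + 589/1000 → 1
L = 411/1000 + 589/1000 + 1 = 2 bits/symbol.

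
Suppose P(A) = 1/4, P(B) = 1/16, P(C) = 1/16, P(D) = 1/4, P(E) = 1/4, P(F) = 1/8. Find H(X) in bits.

2.375 bits

Each probability is a power of 1/2, so log₂(1/p) is an integer.
H = Σ p·log₂(1/p) = 1/4·2 + 1/16·4 + 1/16·4 + 1/4·2 + 1/4·2 + 1/8·3 = 2.375 bits.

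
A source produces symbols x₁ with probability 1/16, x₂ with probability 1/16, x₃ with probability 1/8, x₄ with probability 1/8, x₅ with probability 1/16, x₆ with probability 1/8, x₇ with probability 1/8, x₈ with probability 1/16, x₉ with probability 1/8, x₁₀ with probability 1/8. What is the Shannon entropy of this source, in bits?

Each probability is a power of 1/2, so log₂(1/p) is an integer.
H = Σ p·log₂(1/p) = 1/16·4 + 1/16·4 + 1/8·3 + 1/8·3 + 1/16·4 + 1/8·3 + 1/8·3 + 1/16·4 + 1/8·3 + 1/8·3 = 3.25 bits.

3.25 bits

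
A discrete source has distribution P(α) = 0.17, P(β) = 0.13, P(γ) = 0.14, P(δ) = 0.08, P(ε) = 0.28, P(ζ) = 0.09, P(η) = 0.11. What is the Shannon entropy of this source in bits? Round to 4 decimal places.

H = −Σ pᵢ log₂ pᵢ.
−0.17·log₂(0.17) = 0.4346
−0.13·log₂(0.13) = 0.3826
−0.14·log₂(0.14) = 0.3971
−0.08·log₂(0.08) = 0.2915
−0.28·log₂(0.28) = 0.5142
−0.09·log₂(0.09) = 0.3127
−0.11·log₂(0.11) = 0.3503
Sum ≈ 2.6830 → 2.6830 bits.

2.6830 bits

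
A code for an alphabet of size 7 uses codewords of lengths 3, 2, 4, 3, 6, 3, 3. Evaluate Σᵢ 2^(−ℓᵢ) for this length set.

With common denominator 2^6 = 64: Σ 2^(−ℓᵢ) = 8/64 + 16/64 + 4/64 + 8/64 + 1/64 + 8/64 + 8/64 = 53/64 = 0.828125.

0.828125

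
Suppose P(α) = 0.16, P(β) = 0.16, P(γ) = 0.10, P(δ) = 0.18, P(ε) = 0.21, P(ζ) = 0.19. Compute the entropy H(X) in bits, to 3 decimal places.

H = −Σ pᵢ log₂ pᵢ.
−0.16·log₂(0.16) = 0.4230
−0.16·log₂(0.16) = 0.4230
−0.10·log₂(0.10) = 0.3322
−0.18·log₂(0.18) = 0.4453
−0.21·log₂(0.21) = 0.4728
−0.19·log₂(0.19) = 0.4552
Sum ≈ 2.5516 → 2.552 bits.

2.552 bits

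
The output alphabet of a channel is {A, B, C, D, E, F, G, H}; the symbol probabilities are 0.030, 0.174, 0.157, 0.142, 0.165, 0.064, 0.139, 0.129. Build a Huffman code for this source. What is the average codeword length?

Repeatedly combine the two least-probable nodes; the expected code length is the sum of the merged weights.
merge 3/100 + 8/125 → 47/500
merge 47/500 + 129/1000 → 223/1000
merge 139/1000 + 71/500 → 281/1000
merge 157/1000 + 33/200 → 161/500
merge 87/500 + 223/1000 → 397/1000
merge 281/1000 + 161/500 → 603/1000
merge 397/1000 + 603/1000 → 1
L = 47/500 + 223/1000 + 281/1000 + 161/500 + 397/1000 + 603/1000 + 1 = 73/25 = 2.92 bits/symbol.

2.92 bits/symbol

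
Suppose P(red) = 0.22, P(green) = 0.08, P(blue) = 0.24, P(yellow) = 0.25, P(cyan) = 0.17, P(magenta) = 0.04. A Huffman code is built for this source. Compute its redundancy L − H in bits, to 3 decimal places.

0.023 bits

Entropy H = −Σ p log₂ p ≈ 2.3866 bits.
Huffman merges: 1/25+2/25→3/25; 3/25+17/100→29/100; 11/50+6/25→23/50; 1/4+29/100→27/50; 23/50+27/50→1. L = 241/100 ≈ 2.4100.
L − H = 2.4100 − 2.3866 = 0.023 bits.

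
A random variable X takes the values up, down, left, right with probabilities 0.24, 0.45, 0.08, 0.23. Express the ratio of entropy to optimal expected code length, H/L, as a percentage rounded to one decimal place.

96.3%

Entropy H = −Σ p log₂ p ≈ 1.7917 bits.
Huffman merges: 2/25+23/100→31/100; 6/25+31/100→11/20; 9/20+11/20→1. L = 93/50 ≈ 1.8600.
Efficiency = H/L = 1.7917/1.8600 = 96.3%.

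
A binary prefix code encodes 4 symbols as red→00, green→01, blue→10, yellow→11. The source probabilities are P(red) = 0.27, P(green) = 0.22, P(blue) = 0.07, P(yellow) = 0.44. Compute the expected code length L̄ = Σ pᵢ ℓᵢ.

L̄ = Σ pᵢ·ℓᵢ = 0.27·2 + 0.22·2 + 0.07·2 + 0.44·2 = 2 bits/symbol.

2 bits/symbol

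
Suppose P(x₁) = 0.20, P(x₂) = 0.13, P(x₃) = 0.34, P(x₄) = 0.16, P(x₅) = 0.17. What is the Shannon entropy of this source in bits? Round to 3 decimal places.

2.234 bits

H = −Σ pᵢ log₂ pᵢ.
−0.20·log₂(0.20) = 0.4644
−0.13·log₂(0.13) = 0.3826
−0.34·log₂(0.34) = 0.5292
−0.16·log₂(0.16) = 0.4230
−0.17·log₂(0.17) = 0.4346
Sum ≈ 2.2338 → 2.234 bits.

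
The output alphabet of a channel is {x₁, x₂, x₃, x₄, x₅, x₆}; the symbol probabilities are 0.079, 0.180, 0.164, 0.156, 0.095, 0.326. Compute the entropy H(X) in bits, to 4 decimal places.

2.4303 bits

H = −Σ pᵢ log₂ pᵢ.
−0.079·log₂(0.079) = 0.2893
−0.180·log₂(0.180) = 0.4453
−0.164·log₂(0.164) = 0.4278
−0.156·log₂(0.156) = 0.4181
−0.095·log₂(0.095) = 0.3226
−0.326·log₂(0.326) = 0.5272
Sum ≈ 2.4303 → 2.4303 bits.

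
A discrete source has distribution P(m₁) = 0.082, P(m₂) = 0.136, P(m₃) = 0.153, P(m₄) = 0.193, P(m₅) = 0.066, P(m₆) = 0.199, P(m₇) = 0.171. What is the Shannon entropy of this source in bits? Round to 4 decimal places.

2.7178 bits

H = −Σ pᵢ log₂ pᵢ.
−0.082·log₂(0.082) = 0.2959
−0.136·log₂(0.136) = 0.3915
−0.153·log₂(0.153) = 0.4144
−0.193·log₂(0.193) = 0.4581
−0.066·log₂(0.066) = 0.2588
−0.199·log₂(0.199) = 0.4635
−0.171·log₂(0.171) = 0.4357
Sum ≈ 2.7178 → 2.7178 bits.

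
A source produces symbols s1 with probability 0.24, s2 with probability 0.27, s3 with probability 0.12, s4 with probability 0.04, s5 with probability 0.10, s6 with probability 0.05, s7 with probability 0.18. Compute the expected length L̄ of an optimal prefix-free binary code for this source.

2.58 bits/symbol

Repeatedly combine the two least-probable nodes; the expected code length is the sum of the merged weights.
merge 1/25 + 1/20 → 9/100
merge 9/100 + 1/10 → 19/100
merge 3/25 + 9/50 → 3/10
merge 19/100 + 6/25 → 43/100
merge 27/100 + 3/10 → 57/100
merge 43/100 + 57/100 → 1
L = 9/100 + 19/100 + 3/10 + 43/100 + 57/100 + 1 = 129/50 = 2.58 bits/symbol.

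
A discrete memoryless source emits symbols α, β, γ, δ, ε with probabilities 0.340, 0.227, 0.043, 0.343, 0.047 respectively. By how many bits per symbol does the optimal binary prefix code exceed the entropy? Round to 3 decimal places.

Entropy H = −Σ p log₂ p ≈ 1.9468 bits.
Huffman merges: 43/1000+47/1000→9/100; 9/100+227/1000→317/1000; 317/1000+17/50→657/1000; 343/1000+657/1000→1. L = 258/125 ≈ 2.0640.
L − H = 2.0640 − 1.9468 = 0.117 bits.

0.117 bits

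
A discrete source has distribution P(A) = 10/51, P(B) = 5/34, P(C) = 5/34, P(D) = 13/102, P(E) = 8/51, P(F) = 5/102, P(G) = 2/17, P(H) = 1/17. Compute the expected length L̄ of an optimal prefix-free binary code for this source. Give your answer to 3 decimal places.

Repeatedly combine the two least-probable nodes; the expected code length is the sum of the merged weights.
merge 5/102 + 1/17 → 11/102
merge 11/102 + 2/17 → 23/102
merge 13/102 + 5/34 → 14/51
merge 5/34 + 8/51 → 31/102
merge 10/51 + 23/102 → 43/102
merge 14/51 + 31/102 → 59/102
merge 43/102 + 59/102 → 1
L = 11/102 + 23/102 + 14/51 + 31/102 + 43/102 + 59/102 + 1 = 99/34 ≈ 2.912 bits/symbol.

2.912 bits/symbol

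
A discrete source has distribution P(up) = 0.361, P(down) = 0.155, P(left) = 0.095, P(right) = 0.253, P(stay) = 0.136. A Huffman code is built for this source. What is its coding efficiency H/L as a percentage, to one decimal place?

Entropy H = −Σ p log₂ p ≈ 2.1633 bits.
Huffman merges: 19/200+17/125→231/1000; 31/200+231/1000→193/500; 253/1000+361/1000→307/500; 193/500+307/500→1. L = 2231/1000 ≈ 2.2310.
Efficiency = H/L = 2.1633/2.2310 = 97.0%.

97.0%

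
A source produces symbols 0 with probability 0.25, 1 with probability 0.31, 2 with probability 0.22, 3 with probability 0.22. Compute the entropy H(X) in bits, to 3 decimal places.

H = −Σ pᵢ log₂ pᵢ.
−0.25·log₂(0.25) = 0.5000
−0.31·log₂(0.31) = 0.5238
−0.22·log₂(0.22) = 0.4806
−0.22·log₂(0.22) = 0.4806
Sum ≈ 1.9849 → 1.985 bits.

1.985 bits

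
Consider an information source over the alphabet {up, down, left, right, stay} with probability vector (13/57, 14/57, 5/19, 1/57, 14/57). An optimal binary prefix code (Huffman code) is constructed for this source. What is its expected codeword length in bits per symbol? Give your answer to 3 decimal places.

2.246 bits/symbol

Repeatedly combine the two least-probable nodes; the expected code length is the sum of the merged weights.
merge 1/57 + 13/57 → 14/57
merge 14/57 + 14/57 → 28/57
merge 14/57 + 5/19 → 29/57
merge 28/57 + 29/57 → 1
L = 14/57 + 28/57 + 29/57 + 1 = 128/57 ≈ 2.246 bits/symbol.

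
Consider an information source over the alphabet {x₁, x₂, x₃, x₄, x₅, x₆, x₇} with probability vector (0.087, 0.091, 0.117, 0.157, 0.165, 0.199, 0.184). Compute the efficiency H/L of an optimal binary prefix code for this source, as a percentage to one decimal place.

Entropy H = −Σ p log₂ p ≈ 2.7445 bits.
Huffman merges: 87/1000+91/1000→89/500; 117/1000+157/1000→137/500; 33/200+89/500→343/1000; 23/125+199/1000→383/1000; 137/500+343/1000→617/1000; 383/1000+617/1000→1. L = 559/200 ≈ 2.7950.
Efficiency = H/L = 2.7445/2.7950 = 98.2%.

98.2%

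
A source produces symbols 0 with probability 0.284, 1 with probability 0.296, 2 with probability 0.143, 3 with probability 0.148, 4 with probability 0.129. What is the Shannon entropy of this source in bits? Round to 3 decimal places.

2.226 bits

H = −Σ pᵢ log₂ pᵢ.
−0.284·log₂(0.284) = 0.5158
−0.296·log₂(0.296) = 0.5199
−0.143·log₂(0.143) = 0.4012
−0.148·log₂(0.148) = 0.4079
−0.129·log₂(0.129) = 0.3811
Sum ≈ 2.2259 → 2.226 bits.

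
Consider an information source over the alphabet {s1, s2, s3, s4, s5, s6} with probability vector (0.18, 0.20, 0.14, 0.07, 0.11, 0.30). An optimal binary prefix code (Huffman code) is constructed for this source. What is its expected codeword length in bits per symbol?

2.5 bits/symbol

Repeatedly combine the two least-probable nodes; the expected code length is the sum of the merged weights.
merge 7/100 + 11/100 → 9/50
merge 7/50 + 9/50 → 8/25
merge 9/50 + 1/5 → 19/50
merge 3/10 + 8/25 → 31/50
merge 19/50 + 31/50 → 1
L = 9/50 + 8/25 + 19/50 + 31/50 + 1 = 5/2 = 2.5 bits/symbol.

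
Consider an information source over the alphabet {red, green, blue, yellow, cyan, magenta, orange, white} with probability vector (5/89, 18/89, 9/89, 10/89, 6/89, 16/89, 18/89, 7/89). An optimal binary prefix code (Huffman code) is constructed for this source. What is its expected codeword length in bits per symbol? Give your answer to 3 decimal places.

Repeatedly combine the two least-probable nodes; the expected code length is the sum of the merged weights.
merge 5/89 + 6/89 → 11/89
merge 7/89 + 9/89 → 16/89
merge 10/89 + 11/89 → 21/89
merge 16/89 + 16/89 → 32/89
merge 18/89 + 18/89 → 36/89
merge 21/89 + 32/89 → 53/89
merge 36/89 + 53/89 → 1
L = 11/89 + 16/89 + 21/89 + 32/89 + 36/89 + 53/89 + 1 = 258/89 ≈ 2.899 bits/symbol.

2.899 bits/symbol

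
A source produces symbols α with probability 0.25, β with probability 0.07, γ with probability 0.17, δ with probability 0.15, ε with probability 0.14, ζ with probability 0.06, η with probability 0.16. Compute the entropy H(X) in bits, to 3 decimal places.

H = −Σ pᵢ log₂ pᵢ.
−0.25·log₂(0.25) = 0.5000
−0.07·log₂(0.07) = 0.2686
−0.17·log₂(0.17) = 0.4346
−0.15·log₂(0.15) = 0.4105
−0.14·log₂(0.14) = 0.3971
−0.06·log₂(0.06) = 0.2435
−0.16·log₂(0.16) = 0.4230
Sum ≈ 2.6773 → 2.677 bits.

2.677 bits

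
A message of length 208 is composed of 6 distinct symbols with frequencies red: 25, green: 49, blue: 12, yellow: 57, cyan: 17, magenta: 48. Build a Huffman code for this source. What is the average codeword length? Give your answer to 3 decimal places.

Probabilities are the counts divided by 208.
Repeatedly combine the two least-probable nodes; the expected code length is the sum of the merged weights.
merge 3/52 + 17/208 → 29/208
merge 25/208 + 29/208 → 27/104
merge 3/13 + 49/208 → 97/208
merge 27/104 + 57/208 → 111/208
merge 97/208 + 111/208 → 1
L = 29/208 + 27/104 + 97/208 + 111/208 + 1 = 499/208 ≈ 2.399 bits/symbol.

2.399 bits/symbol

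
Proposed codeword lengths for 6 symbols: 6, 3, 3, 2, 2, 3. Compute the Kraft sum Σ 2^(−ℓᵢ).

0.890625

With common denominator 2^6 = 64: Σ 2^(−ℓᵢ) = 1/64 + 8/64 + 8/64 + 16/64 + 16/64 + 8/64 = 57/64 = 0.890625.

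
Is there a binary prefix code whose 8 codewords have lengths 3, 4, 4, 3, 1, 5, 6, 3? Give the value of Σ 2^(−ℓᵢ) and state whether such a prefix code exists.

With common denominator 2^6 = 64: Σ 2^(−ℓᵢ) = 8/64 + 4/64 + 4/64 + 8/64 + 32/64 + 2/64 + 1/64 + 8/64 = 67/64 = 1.046875.
Kraft's inequality requires Σ ≤ 1; here Σ = 1.046875 > 1, so no such prefix code exists.

1.046875; no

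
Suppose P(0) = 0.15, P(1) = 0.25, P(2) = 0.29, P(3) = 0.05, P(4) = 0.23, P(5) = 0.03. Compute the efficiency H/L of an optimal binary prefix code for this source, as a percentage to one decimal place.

98.9%

Entropy H = −Σ p log₂ p ≈ 2.2840 bits.
Huffman merges: 3/100+1/20→2/25; 2/25+3/20→23/100; 23/100+23/100→23/50; 1/4+29/100→27/50; 23/50+27/50→1. L = 231/100 ≈ 2.3100.
Efficiency = H/L = 2.2840/2.3100 = 98.9%.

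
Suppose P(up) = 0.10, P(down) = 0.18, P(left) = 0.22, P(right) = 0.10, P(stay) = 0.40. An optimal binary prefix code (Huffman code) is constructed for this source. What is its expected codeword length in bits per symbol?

Repeatedly combine the two least-probable nodes; the expected code length is the sum of the merged weights.
merge 1/10 + 1/10 → 1/5
merge 9/50 + 1/5 → 19/50
merge 11/50 + 19/50 → 3/5
merge 2/5 + 3/5 → 1
L = 1/5 + 19/50 + 3/5 + 1 = 109/50 = 2.18 bits/symbol.

2.18 bits/symbol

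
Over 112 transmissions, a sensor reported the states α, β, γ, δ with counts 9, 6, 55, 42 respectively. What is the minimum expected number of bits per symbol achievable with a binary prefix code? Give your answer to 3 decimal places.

Probabilities are the counts divided by 112.
Repeatedly combine the two least-probable nodes; the expected code length is the sum of the merged weights.
merge 3/56 + 9/112 → 15/112
merge 15/112 + 3/8 → 57/112
merge 55/112 + 57/112 → 1
L = 15/112 + 57/112 + 1 = 23/14 ≈ 1.643 bits/symbol.

1.643 bits/symbol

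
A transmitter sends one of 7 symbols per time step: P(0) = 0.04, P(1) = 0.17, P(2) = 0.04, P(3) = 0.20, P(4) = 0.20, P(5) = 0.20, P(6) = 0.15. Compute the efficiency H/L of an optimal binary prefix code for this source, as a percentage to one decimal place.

Entropy H = −Σ p log₂ p ≈ 2.6098 bits.
Huffman merges: 1/25+1/25→2/25; 2/25+3/20→23/100; 17/100+1/5→37/100; 1/5+1/5→2/5; 23/100+37/100→3/5; 2/5+3/5→1. L = 67/25 ≈ 2.6800.
Efficiency = H/L = 2.6098/2.6800 = 97.4%.

97.4%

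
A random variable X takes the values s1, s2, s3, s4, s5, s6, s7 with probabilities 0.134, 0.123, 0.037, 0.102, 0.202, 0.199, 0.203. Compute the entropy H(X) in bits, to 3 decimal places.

2.669 bits

H = −Σ pᵢ log₂ pᵢ.
−0.134·log₂(0.134) = 0.3886
−0.123·log₂(0.123) = 0.3719
−0.037·log₂(0.037) = 0.1760
−0.102·log₂(0.102) = 0.3359
−0.202·log₂(0.202) = 0.4661
−0.199·log₂(0.199) = 0.4635
−0.203·log₂(0.203) = 0.4670
Sum ≈ 2.6690 → 2.669 bits.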